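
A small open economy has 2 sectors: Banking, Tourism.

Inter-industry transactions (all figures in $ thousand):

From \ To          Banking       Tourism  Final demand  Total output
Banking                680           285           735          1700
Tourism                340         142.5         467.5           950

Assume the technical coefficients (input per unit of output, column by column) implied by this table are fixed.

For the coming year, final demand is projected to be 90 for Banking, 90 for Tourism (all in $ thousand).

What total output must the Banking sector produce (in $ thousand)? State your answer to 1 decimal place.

x_B = 230.0

Technical coefficients a_ij = z_ij / X_j:
  a_BB = 680/1700 = 0.40, a_TB = 340/1700 = 0.20
  a_BT = 285/950 = 0.30, a_TT = 142.5/950 = 0.15
I − A =
  [   0.60    -0.30]
  [  -0.20     0.85]
det(I−A) = (0.60)(0.85) − (-0.30)(-0.20) = 0.4500
adj(I−A) = [[0.85, 0.30], [0.20, 0.60]]
(I − A)⁻¹ = adj(I−A) / det(I−A) ≈
  [   1.8889     0.6667]
  [   0.4444     1.3333]
x = (I − A)⁻¹ d = adj(I−A)·d / det(I−A), with det(I−A) = 0.4500:
  x_B = (0.85·90 + 0.30·90) / 0.4500 = 103.50 / 0.4500 = 230.0
  x_T = (0.20·90 + 0.60·90) / 0.4500 = 72.00 / 0.4500 = 160.0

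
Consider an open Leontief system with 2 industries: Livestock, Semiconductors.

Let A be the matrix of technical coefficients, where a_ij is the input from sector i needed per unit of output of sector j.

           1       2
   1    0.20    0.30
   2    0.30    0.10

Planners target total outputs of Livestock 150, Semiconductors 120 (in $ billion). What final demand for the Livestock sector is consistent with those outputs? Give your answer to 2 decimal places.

I − A =
  [   0.80    -0.30]
  [  -0.30     0.90]
d = (I − A) x:
  d_1 = (+0.80)·150 + (-0.30)·120 = 84.00
  d_2 = (-0.30)·150 + (+0.90)·120 = 63.00

d_1 = 84.00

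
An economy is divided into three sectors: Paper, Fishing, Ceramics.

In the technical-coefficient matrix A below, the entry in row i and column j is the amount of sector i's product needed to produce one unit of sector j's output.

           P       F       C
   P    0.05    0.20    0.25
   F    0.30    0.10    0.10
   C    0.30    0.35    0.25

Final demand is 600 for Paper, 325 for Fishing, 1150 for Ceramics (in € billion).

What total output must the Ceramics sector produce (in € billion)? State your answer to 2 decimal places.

I − A =
  [   0.95    -0.20    -0.25]
  [  -0.30     0.90    -0.10]
  [  -0.30    -0.35     0.75]
Cofactors of I−A, C_ij = (−1)^(i+j)·(minor ij) (rows/columns in the sector order above):
  C_11 = (0.90)(0.75) − (-0.10)(-0.35) = 0.6400
  C_12 = −[(-0.30)(0.75) − (-0.10)(-0.30)] = 0.2550
  C_13 = (-0.30)(-0.35) − (0.90)(-0.30) = 0.3750
  C_21 = −[(-0.20)(0.75) − (-0.25)(-0.35)] = 0.2375
  C_22 = (0.95)(0.75) − (-0.25)(-0.30) = 0.6375
  C_23 = −[(0.95)(-0.35) − (-0.20)(-0.30)] = 0.3925
  C_31 = (-0.20)(-0.10) − (-0.25)(0.90) = 0.2450
  C_32 = −[(0.95)(-0.10) − (-0.25)(-0.30)] = 0.1700
  C_33 = (0.95)(0.90) − (-0.20)(-0.30) = 0.7950
det(I−A) = Σ_j (I−A)_1j·C_1j = (0.95)(0.6400) + (-0.20)(0.2550) + (-0.25)(0.3750) = 0.46325
adj(I−A) = Cᵀ =
  [ 0.6400   0.2375   0.2450]
  [ 0.2550   0.6375   0.1700]
  [ 0.3750   0.3925   0.7950]
(I − A)⁻¹ = adj(I−A) / det(I−A) ≈
  [   1.3815     0.5127     0.5289]
  [   0.5505     1.3761     0.3670]
  [   0.8095     0.8473     1.7161]
x = (I − A)⁻¹ d = adj(I−A)·d / det(I−A), with det(I−A) = 0.46325:
  x_P = (0.6400·600 + 0.2375·325 + 0.2450·1150) / 0.46325 = 742.9375 / 0.46325 ≈ 1603.75
  x_F = (0.2550·600 + 0.6375·325 + 0.1700·1150) / 0.46325 = 555.6875 / 0.46325 ≈ 1199.54
  x_C = (0.3750·600 + 0.3925·325 + 0.7950·1150) / 0.46325 = 1266.8125 / 0.46325 ≈ 2734.62

x_C = 2734.62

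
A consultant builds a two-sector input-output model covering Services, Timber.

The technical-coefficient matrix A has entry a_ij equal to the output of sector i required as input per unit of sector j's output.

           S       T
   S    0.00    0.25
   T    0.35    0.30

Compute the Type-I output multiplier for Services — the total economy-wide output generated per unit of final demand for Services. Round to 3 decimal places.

I − A =
  [   1.00    -0.25]
  [  -0.35     0.70]
det(I−A) = (1.00)(0.70) − (-0.25)(-0.35) = 0.6125
adj(I−A) = [[0.70, 0.25], [0.35, 1.00]]
(I − A)⁻¹ = adj(I−A) / det(I−A) ≈
  [   1.1429     0.4082]
  [   0.5714     1.6327]
The output multiplier for sector j is the column-j sum of the Leontief inverse (I − A)⁻¹ = adj(I−A) / det(I−A).
Column S of adj(I−A): (0.70, 0.35); det(I−A) = 0.6125.
m_S = (0.70 + 0.35) / 0.6125 = 1.05 / 0.6125 ≈ 1.714.

m_S = 1.714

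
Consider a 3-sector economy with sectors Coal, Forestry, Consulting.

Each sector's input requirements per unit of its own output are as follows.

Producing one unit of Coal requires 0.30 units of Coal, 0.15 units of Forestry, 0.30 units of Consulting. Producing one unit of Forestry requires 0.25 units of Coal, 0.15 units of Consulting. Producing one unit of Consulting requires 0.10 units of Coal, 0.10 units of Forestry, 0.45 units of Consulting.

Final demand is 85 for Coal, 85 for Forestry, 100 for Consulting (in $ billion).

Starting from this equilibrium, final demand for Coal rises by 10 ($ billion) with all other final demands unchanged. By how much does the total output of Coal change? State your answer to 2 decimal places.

Δx_1 = 17.03

I − A =
  [   0.70    -0.25    -0.10]
  [  -0.15     1.00    -0.10]
  [  -0.30    -0.15     0.55]
Cofactors of I−A, C_ij = (−1)^(i+j)·(minor ij) (rows/columns in the sector order above):
  C_11 = (1.00)(0.55) − (-0.10)(-0.15) = 0.5350
  C_12 = −[(-0.15)(0.55) − (-0.10)(-0.30)] = 0.1125
  C_13 = (-0.15)(-0.15) − (1.00)(-0.30) = 0.3225
  C_21 = −[(-0.25)(0.55) − (-0.10)(-0.15)] = 0.1525
  C_22 = (0.70)(0.55) − (-0.10)(-0.30) = 0.3550
  C_23 = −[(0.70)(-0.15) − (-0.25)(-0.30)] = 0.1800
  C_31 = (-0.25)(-0.10) − (-0.10)(1.00) = 0.1250
  C_32 = −[(0.70)(-0.10) − (-0.10)(-0.15)] = 0.0850
  C_33 = (0.70)(1.00) − (-0.25)(-0.15) = 0.6625
det(I−A) = Σ_j (I−A)_1j·C_1j = (0.70)(0.5350) + (-0.25)(0.1125) + (-0.10)(0.3225) = 0.314125
adj(I−A) = Cᵀ =
  [ 0.5350   0.1525   0.1250]
  [ 0.1125   0.3550   0.0850]
  [ 0.3225   0.1800   0.6625]
(I − A)⁻¹ = adj(I−A) / det(I−A) ≈
  [   1.7031     0.4855     0.3979]
  [   0.3581     1.1301     0.2706]
  [   1.0267     0.5730     2.1090]
Δx = (I − A)⁻¹ Δd with Δd having +10 in the Coal component and 0 elsewhere.
So Δx_1 = L_11 · (+10), where L_11 = adj(I−A)_11 / det(I−A) = 0.5350 / 0.314125.
Δx_1 = 0.5350 × (+10) / 0.314125 = 5.35 / 0.314125 ≈ 17.03.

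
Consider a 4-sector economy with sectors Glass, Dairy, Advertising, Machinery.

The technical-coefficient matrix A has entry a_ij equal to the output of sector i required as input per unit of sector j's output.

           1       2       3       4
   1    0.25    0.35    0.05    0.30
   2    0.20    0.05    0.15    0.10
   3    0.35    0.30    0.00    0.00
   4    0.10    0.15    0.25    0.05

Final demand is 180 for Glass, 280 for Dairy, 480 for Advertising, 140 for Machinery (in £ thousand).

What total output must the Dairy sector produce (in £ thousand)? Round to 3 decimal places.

I − A =
  [   0.75    -0.35    -0.05    -0.30]
  [  -0.20     0.95    -0.15    -0.10]
  [  -0.35    -0.30     1.00     0.00]
  [  -0.10    -0.15    -0.25     0.95]
Compute the cofactors C_ij = (−1)^(i+j)·(3×3 minor ij) of I−A; the adjugate is their transpose:
adj(I−A) = Cᵀ =
  [ 0.837250   0.414250   0.181000   0.308000]
  [ 0.258625   0.639625   0.146125   0.149000]
  [ 0.370625   0.336875   0.558125   0.152500]
  [ 0.226500   0.233250   0.189000   0.570750]
det(I−A) = Σ_j (I−A)_1j·C_1j = (0.75)(0.837250) + (-0.35)(0.258625) + (-0.05)(0.370625) + (-0.30)(0.226500) = 0.4509375
(I − A)⁻¹ = adj(I−A) / det(I−A) ≈
  [   1.8567     0.9186     0.4014     0.6830]
  [   0.5735     1.4184     0.3240     0.3304]
  [   0.8219     0.7471     1.2377     0.3382]
  [   0.5023     0.5173     0.4191     1.2657]
x = (I − A)⁻¹ d = adj(I−A)·d / det(I−A), with det(I−A) = 0.4509375:
  x_1 = (0.837250·180 + 0.414250·280 + 0.181000·480 + 0.308000·140) / 0.4509375 = 396.695 / 0.4509375 ≈ 879.712
  x_2 = (0.258625·180 + 0.639625·280 + 0.146125·480 + 0.149000·140) / 0.4509375 = 316.6475 / 0.4509375 ≈ 702.198
  x_3 = (0.370625·180 + 0.336875·280 + 0.558125·480 + 0.152500·140) / 0.4509375 = 450.2875 / 0.4509375 ≈ 998.559
  x_4 = (0.226500·180 + 0.233250·280 + 0.189000·480 + 0.570750·140) / 0.4509375 = 276.705 / 0.4509375 ≈ 613.622

x_2 = 702.198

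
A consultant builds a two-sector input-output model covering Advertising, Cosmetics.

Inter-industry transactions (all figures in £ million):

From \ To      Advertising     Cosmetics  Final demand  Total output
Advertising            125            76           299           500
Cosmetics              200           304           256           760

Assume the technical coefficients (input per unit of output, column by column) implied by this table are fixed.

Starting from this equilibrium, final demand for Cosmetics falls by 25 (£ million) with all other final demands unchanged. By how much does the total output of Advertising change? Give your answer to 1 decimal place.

Δx_A = -6.1

Technical coefficients a_ij = z_ij / X_j:
  a_AA = 125/500 = 0.25, a_CA = 200/500 = 0.40
  a_AC = 76/760 = 0.10, a_CC = 304/760 = 0.40
I − A =
  [   0.75    -0.10]
  [  -0.40     0.60]
det(I−A) = (0.75)(0.60) − (-0.10)(-0.40) = 0.4100
adj(I−A) = [[0.60, 0.10], [0.40, 0.75]]
(I − A)⁻¹ = adj(I−A) / det(I−A) ≈
  [   1.4634     0.2439]
  [   0.9756     1.8293]
Δx = (I − A)⁻¹ Δd with Δd having -25 in the Cosmetics component and 0 elsewhere.
So Δx_A = L_AC · (-25), where L_AC = adj(I−A)_AC / det(I−A) = 0.10 / 0.4100.
Δx_A = 0.10 × (-25) / 0.4100 = -2.50 / 0.4100 ≈ -6.1.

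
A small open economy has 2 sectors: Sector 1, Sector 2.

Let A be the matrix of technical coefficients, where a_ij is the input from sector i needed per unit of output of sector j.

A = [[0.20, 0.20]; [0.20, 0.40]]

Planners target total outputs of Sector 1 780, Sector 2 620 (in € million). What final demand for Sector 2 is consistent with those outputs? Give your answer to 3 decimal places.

I − A =
  [   0.80    -0.20]
  [  -0.20     0.60]
d = (I − A) x:
  d_1 = (+0.80)·780 + (-0.20)·620 = 500.000
  d_2 = (-0.20)·780 + (+0.60)·620 = 216.000

d_2 = 216.000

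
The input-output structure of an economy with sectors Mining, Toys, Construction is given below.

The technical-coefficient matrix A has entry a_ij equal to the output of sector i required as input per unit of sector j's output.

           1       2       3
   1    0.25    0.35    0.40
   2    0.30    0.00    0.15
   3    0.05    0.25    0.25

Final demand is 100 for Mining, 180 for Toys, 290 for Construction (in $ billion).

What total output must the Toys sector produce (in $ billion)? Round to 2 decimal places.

x_2 = 467.31

I − A =
  [   0.75    -0.35    -0.40]
  [  -0.30     1.00    -0.15]
  [  -0.05    -0.25     0.75]
Cofactors of I−A, C_ij = (−1)^(i+j)·(minor ij) (rows/columns in the sector order above):
  C_11 = (1.00)(0.75) − (-0.15)(-0.25) = 0.7125
  C_12 = −[(-0.30)(0.75) − (-0.15)(-0.05)] = 0.2325
  C_13 = (-0.30)(-0.25) − (1.00)(-0.05) = 0.1250
  C_21 = −[(-0.35)(0.75) − (-0.40)(-0.25)] = 0.3625
  C_22 = (0.75)(0.75) − (-0.40)(-0.05) = 0.5425
  C_23 = −[(0.75)(-0.25) − (-0.35)(-0.05)] = 0.2050
  C_31 = (-0.35)(-0.15) − (-0.40)(1.00) = 0.4525
  C_32 = −[(0.75)(-0.15) − (-0.40)(-0.30)] = 0.2325
  C_33 = (0.75)(1.00) − (-0.35)(-0.30) = 0.6450
det(I−A) = Σ_j (I−A)_1j·C_1j = (0.75)(0.7125) + (-0.35)(0.2325) + (-0.40)(0.1250) = 0.4030
adj(I−A) = Cᵀ =
  [ 0.7125   0.3625   0.4525]
  [ 0.2325   0.5425   0.2325]
  [ 0.1250   0.2050   0.6450]
(I − A)⁻¹ = adj(I−A) / det(I−A) ≈
  [   1.7680     0.8995     1.1228]
  [   0.5769     1.3462     0.5769]
  [   0.3102     0.5087     1.6005]
x = (I − A)⁻¹ d = adj(I−A)·d / det(I−A), with det(I−A) = 0.4030:
  x_1 = (0.7125·100 + 0.3625·180 + 0.4525·290) / 0.4030 = 267.725 / 0.4030 ≈ 664.33
  x_2 = (0.2325·100 + 0.5425·180 + 0.2325·290) / 0.4030 = 188.325 / 0.4030 ≈ 467.31
  x_3 = (0.1250·100 + 0.2050·180 + 0.6450·290) / 0.4030 = 236.45 / 0.4030 ≈ 586.72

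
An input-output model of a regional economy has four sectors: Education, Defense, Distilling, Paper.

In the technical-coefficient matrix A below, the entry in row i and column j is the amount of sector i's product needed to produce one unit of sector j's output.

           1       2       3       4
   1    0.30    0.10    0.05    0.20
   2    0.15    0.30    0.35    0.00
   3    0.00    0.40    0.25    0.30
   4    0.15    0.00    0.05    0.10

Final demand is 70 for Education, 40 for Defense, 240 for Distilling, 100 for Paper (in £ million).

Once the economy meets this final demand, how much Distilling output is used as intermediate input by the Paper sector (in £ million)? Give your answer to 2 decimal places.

z_34 = 56.62

I − A =
  [   0.70    -0.10    -0.05    -0.20]
  [  -0.15     0.70    -0.35     0.00]
  [   0.00    -0.40     0.75    -0.30]
  [  -0.15     0.00    -0.05     0.90]
Compute the cofactors C_ij = (−1)^(i+j)·(3×3 minor ij) of I−A; the adjugate is their transpose:
adj(I−A) = Cᵀ =
  [ 0.33600   0.08800   0.07000   0.09800]
  [ 0.11475   0.43725   0.21825   0.09825]
  [ 0.08550   0.24450   0.40650   0.15450]
  [ 0.06075   0.02825   0.03425   0.25525]
det(I−A) = Σ_j (I−A)_1j·C_1j = (0.70)(0.33600) + (-0.10)(0.11475) + (-0.05)(0.08550) + (-0.20)(0.06075) = 0.2073
(I − A)⁻¹ = adj(I−A) / det(I−A) ≈
  [   1.6208     0.4245     0.3377     0.4727]
  [   0.5535     2.1093     1.0528     0.4740]
  [   0.4124     1.1795     1.9609     0.7453]
  [   0.2931     0.1363     0.1652     1.2313]
First solve x = (I − A)⁻¹ d = adj(I−A)·d / det(I−A); in particular x_4 = (0.06075·70 + 0.02825·40 + 0.03425·240 + 0.25525·100) / 0.2073 = 39.1275 / 0.2073 ≈ 188.7482.
Intermediate flow from 3 to 4: z_34 = a_34 · x_4 = 0.30 × 39.1275 / 0.2073 = 11.73825 / 0.2073 ≈ 56.62.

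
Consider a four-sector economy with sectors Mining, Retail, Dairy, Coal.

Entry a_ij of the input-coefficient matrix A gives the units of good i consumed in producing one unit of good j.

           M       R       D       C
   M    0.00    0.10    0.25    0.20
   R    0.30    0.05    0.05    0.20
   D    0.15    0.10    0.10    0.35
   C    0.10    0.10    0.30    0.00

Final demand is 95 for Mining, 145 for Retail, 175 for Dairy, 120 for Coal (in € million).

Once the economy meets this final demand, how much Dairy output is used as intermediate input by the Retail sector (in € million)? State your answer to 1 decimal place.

I − A =
  [   1.00    -0.10    -0.25    -0.20]
  [  -0.30     0.95    -0.05    -0.20]
  [  -0.15    -0.10     0.90    -0.35]
  [  -0.10    -0.10    -0.30     1.00]
Compute the cofactors C_ij = (−1)^(i+j)·(3×3 minor ij) of I−A; the adjugate is their transpose:
adj(I−A) = Cᵀ =
  [ 0.724500   0.137250   0.301500   0.277875]
  [ 0.274750   0.721750   0.207000   0.271750]
  [ 0.215250   0.154500   0.873000   0.379500]
  [ 0.164500   0.132250   0.312750   0.779125]
det(I−A) = Σ_j (I−A)_1j·C_1j = (1.00)(0.724500) + (-0.10)(0.274750) + (-0.25)(0.215250) + (-0.20)(0.164500) = 0.6103125
(I − A)⁻¹ = adj(I−A) / det(I−A) ≈
  [   1.1871     0.2249     0.4940     0.4553]
  [   0.4502     1.1826     0.3392     0.4453]
  [   0.3527     0.2531     1.4304     0.6218]
  [   0.2695     0.2167     0.5124     1.2766]
First solve x = (I − A)⁻¹ d = adj(I−A)·d / det(I−A); in particular x_R = (0.274750·95 + 0.721750·145 + 0.207000·175 + 0.271750·120) / 0.6103125 = 199.59 / 0.6103125 ≈ 327.029.
Intermediate flow from D to R: z_DR = a_DR · x_R = 0.10 × 199.59 / 0.6103125 = 19.959 / 0.6103125 ≈ 32.7.

z_DR = 32.7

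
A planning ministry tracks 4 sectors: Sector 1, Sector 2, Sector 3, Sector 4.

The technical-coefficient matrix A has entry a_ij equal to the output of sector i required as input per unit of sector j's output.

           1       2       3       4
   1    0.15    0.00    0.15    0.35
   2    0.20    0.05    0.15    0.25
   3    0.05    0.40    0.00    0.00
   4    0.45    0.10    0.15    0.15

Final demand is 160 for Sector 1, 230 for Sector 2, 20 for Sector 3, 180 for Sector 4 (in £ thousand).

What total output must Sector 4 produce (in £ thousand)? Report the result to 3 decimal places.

I − A =
  [   0.85     0.00    -0.15    -0.35]
  [  -0.20     0.95    -0.15    -0.25]
  [  -0.05    -0.40     1.00     0.00]
  [  -0.45    -0.10    -0.15     0.85]
Compute the cofactors C_ij = (−1)^(i+j)·(3×3 minor ij) of I−A; the adjugate is their transpose:
adj(I−A) = Cᵀ =
  [ 0.716500   0.107000   0.172500   0.326500]
  [ 0.290750   0.556000   0.169500   0.283250]
  [ 0.152125   0.227750   0.508500   0.129625]
  [ 0.440375   0.162250   0.201000   0.737375]
det(I−A) = Σ_j (I−A)_1j·C_1j = (0.85)(0.716500) + (0.00)(0.290750) + (-0.15)(0.152125) + (-0.35)(0.440375) = 0.432075
(I − A)⁻¹ = adj(I−A) / det(I−A) ≈
  [   1.6583     0.2476     0.3992     0.7557]
  [   0.6729     1.2868     0.3923     0.6556]
  [   0.3521     0.5271     1.1769     0.3000]
  [   1.0192     0.3755     0.4652     1.7066]
x = (I − A)⁻¹ d = adj(I−A)·d / det(I−A), with det(I−A) = 0.432075:
  x_1 = (0.716500·160 + 0.107000·230 + 0.172500·20 + 0.326500·180) / 0.432075 = 201.47 / 0.432075 ≈ 466.285
  x_2 = (0.290750·160 + 0.556000·230 + 0.169500·20 + 0.283250·180) / 0.432075 = 228.775 / 0.432075 ≈ 529.480
  x_3 = (0.152125·160 + 0.227750·230 + 0.508500·20 + 0.129625·180) / 0.432075 = 110.225 / 0.432075 ≈ 255.106
  x_4 = (0.440375·160 + 0.162250·230 + 0.201000·20 + 0.737375·180) / 0.432075 = 244.525 / 0.432075 ≈ 565.932

x_4 = 565.932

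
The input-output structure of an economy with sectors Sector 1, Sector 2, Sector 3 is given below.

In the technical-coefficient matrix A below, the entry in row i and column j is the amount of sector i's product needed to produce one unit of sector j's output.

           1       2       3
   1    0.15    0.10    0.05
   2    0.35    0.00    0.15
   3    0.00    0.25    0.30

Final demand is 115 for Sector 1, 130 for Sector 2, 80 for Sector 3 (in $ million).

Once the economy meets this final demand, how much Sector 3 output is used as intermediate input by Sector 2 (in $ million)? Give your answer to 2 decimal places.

I − A =
  [   0.85    -0.10    -0.05]
  [  -0.35     1.00    -0.15]
  [   0.00    -0.25     0.70]
Cofactors of I−A, C_ij = (−1)^(i+j)·(minor ij) (rows/columns in the sector order above):
  C_11 = (1.00)(0.70) − (-0.15)(-0.25) = 0.6625
  C_12 = −[(-0.35)(0.70) − (-0.15)(0.00)] = 0.2450
  C_13 = (-0.35)(-0.25) − (1.00)(0.00) = 0.0875
  C_21 = −[(-0.10)(0.70) − (-0.05)(-0.25)] = 0.0825
  C_22 = (0.85)(0.70) − (-0.05)(0.00) = 0.5950
  C_23 = −[(0.85)(-0.25) − (-0.10)(0.00)] = 0.2125
  C_31 = (-0.10)(-0.15) − (-0.05)(1.00) = 0.0650
  C_32 = −[(0.85)(-0.15) − (-0.05)(-0.35)] = 0.1450
  C_33 = (0.85)(1.00) − (-0.10)(-0.35) = 0.8150
det(I−A) = Σ_j (I−A)_1j·C_1j = (0.85)(0.6625) + (-0.10)(0.2450) + (-0.05)(0.0875) = 0.53425
adj(I−A) = Cᵀ =
  [ 0.6625   0.0825   0.0650]
  [ 0.2450   0.5950   0.1450]
  [ 0.0875   0.2125   0.8150]
(I − A)⁻¹ = adj(I−A) / det(I−A) ≈
  [   1.2401     0.1544     0.1217]
  [   0.4586     1.1137     0.2714]
  [   0.1638     0.3978     1.5255]
First solve x = (I − A)⁻¹ d = adj(I−A)·d / det(I−A); in particular x_2 = (0.2450·115 + 0.5950·130 + 0.1450·80) / 0.53425 = 117.125 / 0.53425 ≈ 219.2326.
Intermediate flow from 3 to 2: z_32 = a_32 · x_2 = 0.25 × 117.125 / 0.53425 = 29.28125 / 0.53425 ≈ 54.81.

z_32 = 54.81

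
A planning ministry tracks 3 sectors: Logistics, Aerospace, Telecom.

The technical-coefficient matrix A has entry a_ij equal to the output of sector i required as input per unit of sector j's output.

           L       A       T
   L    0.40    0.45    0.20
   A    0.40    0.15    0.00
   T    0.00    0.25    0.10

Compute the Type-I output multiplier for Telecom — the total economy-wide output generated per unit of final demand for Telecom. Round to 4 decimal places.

I − A =
  [   0.60    -0.45    -0.20]
  [  -0.40     0.85     0.00]
  [   0.00    -0.25     0.90]
Cofactors of I−A, C_ij = (−1)^(i+j)·(minor ij) (rows/columns in the sector order above):
  C_11 = (0.85)(0.90) − (0.00)(-0.25) = 0.7650
  C_12 = −[(-0.40)(0.90) − (0.00)(0.00)] = 0.3600
  C_13 = (-0.40)(-0.25) − (0.85)(0.00) = 0.1000
  C_21 = −[(-0.45)(0.90) − (-0.20)(-0.25)] = 0.4550
  C_22 = (0.60)(0.90) − (-0.20)(0.00) = 0.5400
  C_23 = −[(0.60)(-0.25) − (-0.45)(0.00)] = 0.1500
  C_31 = (-0.45)(0.00) − (-0.20)(0.85) = 0.1700
  C_32 = −[(0.60)(0.00) − (-0.20)(-0.40)] = 0.0800
  C_33 = (0.60)(0.85) − (-0.45)(-0.40) = 0.3300
det(I−A) = Σ_j (I−A)_1j·C_1j = (0.60)(0.7650) + (-0.45)(0.3600) + (-0.20)(0.1000) = 0.2770
adj(I−A) = Cᵀ =
  [ 0.7650   0.4550   0.1700]
  [ 0.3600   0.5400   0.0800]
  [ 0.1000   0.1500   0.3300]
(I − A)⁻¹ = adj(I−A) / det(I−A) ≈
  [   2.76173     1.64260     0.61372]
  [   1.29964     1.94946     0.28881]
  [   0.36101     0.54152     1.19134]
The output multiplier for sector j is the column-j sum of the Leontief inverse (I − A)⁻¹ = adj(I−A) / det(I−A).
Column T of adj(I−A): (0.1700, 0.0800, 0.3300); det(I−A) = 0.2770.
m_T = (0.1700 + 0.0800 + 0.3300) / 0.2770 = 0.58 / 0.2770 ≈ 2.0939.

m_T = 2.0939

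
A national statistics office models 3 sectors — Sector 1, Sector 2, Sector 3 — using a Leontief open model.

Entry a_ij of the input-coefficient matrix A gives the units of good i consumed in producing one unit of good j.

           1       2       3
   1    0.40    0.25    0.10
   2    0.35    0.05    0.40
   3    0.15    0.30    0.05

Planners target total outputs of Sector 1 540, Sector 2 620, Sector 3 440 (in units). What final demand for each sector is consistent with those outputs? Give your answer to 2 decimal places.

d_1 = 125.00, d_2 = 224.00, d_3 = 151.00

I − A =
  [   0.60    -0.25    -0.10]
  [  -0.35     0.95    -0.40]
  [  -0.15    -0.30     0.95]
d = (I − A) x:
  d_1 = (+0.60)·540 + (-0.25)·620 + (-0.10)·440 = 125.00
  d_2 = (-0.35)·540 + (+0.95)·620 + (-0.40)·440 = 224.00
  d_3 = (-0.15)·540 + (-0.30)·620 + (+0.95)·440 = 151.00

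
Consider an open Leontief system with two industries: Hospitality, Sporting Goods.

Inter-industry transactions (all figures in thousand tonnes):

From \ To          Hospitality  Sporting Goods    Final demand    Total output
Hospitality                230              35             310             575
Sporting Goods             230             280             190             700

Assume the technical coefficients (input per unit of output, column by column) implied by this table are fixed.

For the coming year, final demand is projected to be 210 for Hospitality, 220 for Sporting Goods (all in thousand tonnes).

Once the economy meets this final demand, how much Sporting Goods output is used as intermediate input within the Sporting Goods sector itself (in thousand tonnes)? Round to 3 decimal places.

Technical coefficients a_ij = z_ij / X_j:
  a_11 = 230/575 = 0.40, a_21 = 230/575 = 0.40
  a_12 = 35/700 = 0.05, a_22 = 280/700 = 0.40
I − A =
  [   0.60    -0.05]
  [  -0.40     0.60]
det(I−A) = (0.60)(0.60) − (-0.05)(-0.40) = 0.3400
adj(I−A) = [[0.60, 0.05], [0.40, 0.60]]
(I − A)⁻¹ = adj(I−A) / det(I−A) ≈
  [   1.7647     0.1471]
  [   1.1765     1.7647]
First solve x = (I − A)⁻¹ d = adj(I−A)·d / det(I−A); in particular x_2 = (0.40·210 + 0.60·220) / 0.3400 = 216.00 / 0.3400 ≈ 635.29412.
Intermediate flow from 2 to 2: z_22 = a_22 · x_2 = 0.40 × 216.00 / 0.3400 = 86.40 / 0.3400 ≈ 254.118.

z_22 = 254.118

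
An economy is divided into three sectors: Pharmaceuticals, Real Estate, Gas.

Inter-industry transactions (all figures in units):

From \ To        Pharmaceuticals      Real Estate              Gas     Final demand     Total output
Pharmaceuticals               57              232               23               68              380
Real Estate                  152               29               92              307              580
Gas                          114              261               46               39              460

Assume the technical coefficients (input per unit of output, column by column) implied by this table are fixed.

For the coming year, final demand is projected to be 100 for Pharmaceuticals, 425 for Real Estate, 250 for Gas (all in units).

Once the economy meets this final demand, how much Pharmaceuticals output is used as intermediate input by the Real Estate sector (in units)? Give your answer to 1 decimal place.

Technical coefficients a_ij = z_ij / X_j:
  a_11 = 57/380 = 0.15, a_21 = 152/380 = 0.40, a_31 = 114/380 = 0.30
  a_12 = 232/580 = 0.40, a_22 = 29/580 = 0.05, a_32 = 261/580 = 0.45
  a_13 = 23/460 = 0.05, a_23 = 92/460 = 0.20, a_33 = 46/460 = 0.10
I − A =
  [   0.85    -0.40    -0.05]
  [  -0.40     0.95    -0.20]
  [  -0.30    -0.45     0.90]
Cofactors of I−A, C_ij = (−1)^(i+j)·(minor ij) (rows/columns in the sector order above):
  C_11 = (0.95)(0.90) − (-0.20)(-0.45) = 0.7650
  C_12 = −[(-0.40)(0.90) − (-0.20)(-0.30)] = 0.4200
  C_13 = (-0.40)(-0.45) − (0.95)(-0.30) = 0.4650
  C_21 = −[(-0.40)(0.90) − (-0.05)(-0.45)] = 0.3825
  C_22 = (0.85)(0.90) − (-0.05)(-0.30) = 0.7500
  C_23 = −[(0.85)(-0.45) − (-0.40)(-0.30)] = 0.5025
  C_31 = (-0.40)(-0.20) − (-0.05)(0.95) = 0.1275
  C_32 = −[(0.85)(-0.20) − (-0.05)(-0.40)] = 0.1900
  C_33 = (0.85)(0.95) − (-0.40)(-0.40) = 0.6475
det(I−A) = Σ_j (I−A)_1j·C_1j = (0.85)(0.7650) + (-0.40)(0.4200) + (-0.05)(0.4650) = 0.4590
adj(I−A) = Cᵀ =
  [ 0.7650   0.3825   0.1275]
  [ 0.4200   0.7500   0.1900]
  [ 0.4650   0.5025   0.6475]
(I − A)⁻¹ = adj(I−A) / det(I−A) ≈
  [   1.6667     0.8333     0.2778]
  [   0.9150     1.6340     0.4139]
  [   1.0131     1.0948     1.4107]
First solve x = (I − A)⁻¹ d = adj(I−A)·d / det(I−A); in particular x_2 = (0.4200·100 + 0.7500·425 + 0.1900·250) / 0.4590 = 408.25 / 0.4590 ≈ 889.434.
Intermediate flow from 1 to 2: z_12 = a_12 · x_2 = 0.40 × 408.25 / 0.4590 = 163.30 / 0.4590 ≈ 355.8.

z_12 = 355.8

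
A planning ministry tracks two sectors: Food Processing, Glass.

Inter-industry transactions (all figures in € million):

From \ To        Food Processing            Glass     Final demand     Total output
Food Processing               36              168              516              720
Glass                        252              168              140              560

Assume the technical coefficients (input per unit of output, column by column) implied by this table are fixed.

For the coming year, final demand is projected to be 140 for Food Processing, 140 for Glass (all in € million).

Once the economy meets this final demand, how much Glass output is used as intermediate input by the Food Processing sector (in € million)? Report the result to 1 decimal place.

z_21 = 87.5

Technical coefficients a_ij = z_ij / X_j:
  a_11 = 36/720 = 0.05, a_21 = 252/720 = 0.35
  a_12 = 168/560 = 0.30, a_22 = 168/560 = 0.30
I − A =
  [   0.95    -0.30]
  [  -0.35     0.70]
det(I−A) = (0.95)(0.70) − (-0.30)(-0.35) = 0.5600
adj(I−A) = [[0.70, 0.30], [0.35, 0.95]]
(I − A)⁻¹ = adj(I−A) / det(I−A) ≈
  [   1.2500     0.5357]
  [   0.6250     1.6964]
First solve x = (I − A)⁻¹ d = adj(I−A)·d / det(I−A); in particular x_1 = (0.70·140 + 0.30·140) / 0.5600 = 140.00 / 0.5600 = 250.000.
Intermediate flow from 2 to 1: z_21 = a_21 · x_1 = 0.35 × 140.00 / 0.5600 = 49.00 / 0.5600 = 87.5.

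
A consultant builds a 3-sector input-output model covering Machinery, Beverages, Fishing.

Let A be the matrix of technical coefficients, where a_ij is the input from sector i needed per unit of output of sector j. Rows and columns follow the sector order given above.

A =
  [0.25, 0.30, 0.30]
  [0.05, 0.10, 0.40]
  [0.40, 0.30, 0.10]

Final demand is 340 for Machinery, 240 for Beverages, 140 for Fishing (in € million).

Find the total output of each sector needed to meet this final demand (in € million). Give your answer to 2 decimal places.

x_1 = 1093.45, x_2 = 719.07, x_3 = 881.22

I − A =
  [   0.75    -0.30    -0.30]
  [  -0.05     0.90    -0.40]
  [  -0.40    -0.30     0.90]
Cofactors of I−A, C_ij = (−1)^(i+j)·(minor ij) (rows/columns in the sector order above):
  C_11 = (0.90)(0.90) − (-0.40)(-0.30) = 0.6900
  C_12 = −[(-0.05)(0.90) − (-0.40)(-0.40)] = 0.2050
  C_13 = (-0.05)(-0.30) − (0.90)(-0.40) = 0.3750
  C_21 = −[(-0.30)(0.90) − (-0.30)(-0.30)] = 0.3600
  C_22 = (0.75)(0.90) − (-0.30)(-0.40) = 0.5550
  C_23 = −[(0.75)(-0.30) − (-0.30)(-0.40)] = 0.3450
  C_31 = (-0.30)(-0.40) − (-0.30)(0.90) = 0.3900
  C_32 = −[(0.75)(-0.40) − (-0.30)(-0.05)] = 0.3150
  C_33 = (0.75)(0.90) − (-0.30)(-0.05) = 0.6600
det(I−A) = Σ_j (I−A)_1j·C_1j = (0.75)(0.6900) + (-0.30)(0.2050) + (-0.30)(0.3750) = 0.3435
adj(I−A) = Cᵀ =
  [ 0.6900   0.3600   0.3900]
  [ 0.2050   0.5550   0.3150]
  [ 0.3750   0.3450   0.6600]
(I − A)⁻¹ = adj(I−A) / det(I−A) ≈
  [   2.0087     1.0480     1.1354]
  [   0.5968     1.6157     0.9170]
  [   1.0917     1.0044     1.9214]
x = (I − A)⁻¹ d = adj(I−A)·d / det(I−A), with det(I−A) = 0.3435:
  x_1 = (0.6900·340 + 0.3600·240 + 0.3900·140) / 0.3435 = 375.60 / 0.3435 ≈ 1093.45
  x_2 = (0.2050·340 + 0.5550·240 + 0.3150·140) / 0.3435 = 247.00 / 0.3435 ≈ 719.07
  x_3 = (0.3750·340 + 0.3450·240 + 0.6600·140) / 0.3435 = 302.70 / 0.3435 ≈ 881.22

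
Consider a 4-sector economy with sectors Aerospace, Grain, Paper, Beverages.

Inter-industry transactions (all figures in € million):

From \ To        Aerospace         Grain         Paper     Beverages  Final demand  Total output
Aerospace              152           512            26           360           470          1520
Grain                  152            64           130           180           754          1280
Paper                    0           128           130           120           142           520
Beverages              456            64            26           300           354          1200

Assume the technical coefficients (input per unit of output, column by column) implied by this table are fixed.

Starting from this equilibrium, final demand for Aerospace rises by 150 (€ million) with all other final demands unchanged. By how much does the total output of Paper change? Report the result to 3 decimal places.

Technical coefficients a_ij = z_ij / X_j:
  a_11 = 152/1520 = 0.10, a_21 = 152/1520 = 0.10, a_31 = 0/1520 = 0.00, a_41 = 456/1520 = 0.30
  a_12 = 512/1280 = 0.40, a_22 = 64/1280 = 0.05, a_32 = 128/1280 = 0.10, a_42 = 64/1280 = 0.05
  a_13 = 26/520 = 0.05, a_23 = 130/520 = 0.25, a_33 = 130/520 = 0.25, a_43 = 26/520 = 0.05
  a_14 = 360/1200 = 0.30, a_24 = 180/1200 = 0.15, a_34 = 120/1200 = 0.10, a_44 = 300/1200 = 0.25
I − A =
  [   0.90    -0.40    -0.05    -0.30]
  [  -0.10     0.95    -0.25    -0.15]
  [   0.00    -0.10     0.75    -0.10]
  [  -0.30    -0.05    -0.05     0.75]
Compute the cofactors C_ij = (−1)^(i+j)·(3×3 minor ij) of I−A; the adjugate is their transpose:
adj(I−A) = Cᵀ =
  [ 0.50325   0.23975   0.13125   0.26675]
  [ 0.09700   0.43275   0.16050   0.14675]
  [ 0.04100   0.07500   0.49950   0.09800]
  [ 0.21050   0.12975   0.09650   0.58825]
det(I−A) = Σ_j (I−A)_1j·C_1j = (0.90)(0.50325) + (-0.40)(0.09700) + (-0.05)(0.04100) + (-0.30)(0.21050) = 0.348925
(I − A)⁻¹ = adj(I−A) / det(I−A) ≈
  [   1.4423     0.6871     0.3762     0.7645]
  [   0.2780     1.2402     0.4600     0.4206]
  [   0.1175     0.2149     1.4315     0.2809]
  [   0.6033     0.3719     0.2766     1.6859]
Δx = (I − A)⁻¹ Δd with Δd having +150 in the Aerospace component and 0 elsewhere.
So Δx_3 = L_31 · (+150), where L_31 = adj(I−A)_31 / det(I−A) = 0.04100 / 0.348925.
Δx_3 = 0.04100 × (+150) / 0.348925 = 6.15 / 0.348925 ≈ 17.626.

Δx_3 = 17.626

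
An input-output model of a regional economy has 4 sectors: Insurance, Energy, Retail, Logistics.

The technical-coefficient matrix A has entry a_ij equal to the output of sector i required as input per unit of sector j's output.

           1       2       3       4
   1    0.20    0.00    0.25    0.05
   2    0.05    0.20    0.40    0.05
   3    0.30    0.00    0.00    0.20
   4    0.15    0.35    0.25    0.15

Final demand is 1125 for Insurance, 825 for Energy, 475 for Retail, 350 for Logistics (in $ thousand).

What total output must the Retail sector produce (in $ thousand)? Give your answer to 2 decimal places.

x_3 = 1480.23

I − A =
  [   0.80     0.00    -0.25    -0.05]
  [  -0.05     0.80    -0.40    -0.05]
  [  -0.30     0.00     1.00    -0.20]
  [  -0.15    -0.35    -0.25     0.85]
Compute the cofactors C_ij = (−1)^(i+j)·(3×3 minor ij) of I−A; the adjugate is their transpose:
adj(I−A) = Cᵀ =
  [ 0.594500   0.035000   0.182625   0.080000]
  [ 0.165250   0.557500   0.292125   0.111250]
  [ 0.226250   0.061250   0.523125   0.140000]
  [ 0.239500   0.253750   0.306375   0.580000]
det(I−A) = Σ_j (I−A)_1j·C_1j = (0.80)(0.594500) + (0.00)(0.165250) + (-0.25)(0.226250) + (-0.05)(0.239500) = 0.4070625
(I − A)⁻¹ = adj(I−A) / det(I−A) ≈
  [   1.4605     0.0860     0.4486     0.1965]
  [   0.4060     1.3696     0.7176     0.2733]
  [   0.5558     0.1505     1.2851     0.3439]
  [   0.5884     0.6234     0.7526     1.4248]
x = (I − A)⁻¹ d = adj(I−A)·d / det(I−A), with det(I−A) = 0.4070625:
  x_1 = (0.594500·1125 + 0.035000·825 + 0.182625·475 + 0.080000·350) / 0.4070625 = 812.434375 / 0.4070625 ≈ 1995.85
  x_2 = (0.165250·1125 + 0.557500·825 + 0.292125·475 + 0.111250·350) / 0.4070625 = 823.540625 / 0.4070625 ≈ 2023.13
  x_3 = (0.226250·1125 + 0.061250·825 + 0.523125·475 + 0.140000·350) / 0.4070625 = 602.546875 / 0.4070625 ≈ 1480.23
  x_4 = (0.239500·1125 + 0.253750·825 + 0.306375·475 + 0.580000·350) / 0.4070625 = 827.309375 / 0.4070625 ≈ 2032.39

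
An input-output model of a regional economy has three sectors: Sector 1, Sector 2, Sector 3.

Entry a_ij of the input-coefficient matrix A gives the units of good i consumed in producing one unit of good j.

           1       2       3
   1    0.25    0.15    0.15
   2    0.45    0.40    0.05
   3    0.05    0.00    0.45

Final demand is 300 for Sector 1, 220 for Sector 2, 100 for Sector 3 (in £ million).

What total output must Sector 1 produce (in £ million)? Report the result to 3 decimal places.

I − A =
  [   0.75    -0.15    -0.15]
  [  -0.45     0.60    -0.05]
  [  -0.05     0.00     0.55]
Cofactors of I−A, C_ij = (−1)^(i+j)·(minor ij) (rows/columns in the sector order above):
  C_11 = (0.60)(0.55) − (-0.05)(0.00) = 0.3300
  C_12 = −[(-0.45)(0.55) − (-0.05)(-0.05)] = 0.2500
  C_13 = (-0.45)(0.00) − (0.60)(-0.05) = 0.0300
  C_21 = −[(-0.15)(0.55) − (-0.15)(0.00)] = 0.0825
  C_22 = (0.75)(0.55) − (-0.15)(-0.05) = 0.4050
  C_23 = −[(0.75)(0.00) − (-0.15)(-0.05)] = 0.0075
  C_31 = (-0.15)(-0.05) − (-0.15)(0.60) = 0.0975
  C_32 = −[(0.75)(-0.05) − (-0.15)(-0.45)] = 0.1050
  C_33 = (0.75)(0.60) − (-0.15)(-0.45) = 0.3825
det(I−A) = Σ_j (I−A)_1j·C_1j = (0.75)(0.3300) + (-0.15)(0.2500) + (-0.15)(0.0300) = 0.2055
adj(I−A) = Cᵀ =
  [ 0.3300   0.0825   0.0975]
  [ 0.2500   0.4050   0.1050]
  [ 0.0300   0.0075   0.3825]
(I − A)⁻¹ = adj(I−A) / det(I−A) ≈
  [   1.6058     0.4015     0.4745]
  [   1.2165     1.9708     0.5109]
  [   0.1460     0.0365     1.8613]
x = (I − A)⁻¹ d = adj(I−A)·d / det(I−A), with det(I−A) = 0.2055:
  x_1 = (0.3300·300 + 0.0825·220 + 0.0975·100) / 0.2055 = 126.90 / 0.2055 ≈ 617.518
  x_2 = (0.2500·300 + 0.4050·220 + 0.1050·100) / 0.2055 = 174.60 / 0.2055 ≈ 849.635
  x_3 = (0.0300·300 + 0.0075·220 + 0.3825·100) / 0.2055 = 48.90 / 0.2055 ≈ 237.956

x_1 = 617.518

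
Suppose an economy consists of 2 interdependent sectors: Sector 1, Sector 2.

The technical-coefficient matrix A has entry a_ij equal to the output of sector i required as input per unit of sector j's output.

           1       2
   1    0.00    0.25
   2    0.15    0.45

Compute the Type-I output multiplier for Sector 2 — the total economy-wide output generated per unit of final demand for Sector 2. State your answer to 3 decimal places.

m_2 = 2.439

I − A =
  [   1.00    -0.25]
  [  -0.15     0.55]
det(I−A) = (1.00)(0.55) − (-0.25)(-0.15) = 0.5125
adj(I−A) = [[0.55, 0.25], [0.15, 1.00]]
(I − A)⁻¹ = adj(I−A) / det(I−A) ≈
  [   1.0732     0.4878]
  [   0.2927     1.9512]
The output multiplier for sector j is the column-j sum of the Leontief inverse (I − A)⁻¹ = adj(I−A) / det(I−A).
Column 2 of adj(I−A): (0.25, 1.00); det(I−A) = 0.5125.
m_2 = (0.25 + 1.00) / 0.5125 = 1.25 / 0.5125 ≈ 2.439.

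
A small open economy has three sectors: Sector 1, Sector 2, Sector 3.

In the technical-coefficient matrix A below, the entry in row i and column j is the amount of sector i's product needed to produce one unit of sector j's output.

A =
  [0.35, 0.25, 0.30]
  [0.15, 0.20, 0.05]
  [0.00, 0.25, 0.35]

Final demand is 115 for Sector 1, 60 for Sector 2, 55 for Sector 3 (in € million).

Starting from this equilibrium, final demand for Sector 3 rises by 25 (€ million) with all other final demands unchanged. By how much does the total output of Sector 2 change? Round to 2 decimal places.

I − A =
  [   0.65    -0.25    -0.30]
  [  -0.15     0.80    -0.05]
  [   0.00    -0.25     0.65]
Cofactors of I−A, C_ij = (−1)^(i+j)·(minor ij) (rows/columns in the sector order above):
  C_11 = (0.80)(0.65) − (-0.05)(-0.25) = 0.5075
  C_12 = −[(-0.15)(0.65) − (-0.05)(0.00)] = 0.0975
  C_13 = (-0.15)(-0.25) − (0.80)(0.00) = 0.0375
  C_21 = −[(-0.25)(0.65) − (-0.30)(-0.25)] = 0.2375
  C_22 = (0.65)(0.65) − (-0.30)(0.00) = 0.4225
  C_23 = −[(0.65)(-0.25) − (-0.25)(0.00)] = 0.1625
  C_31 = (-0.25)(-0.05) − (-0.30)(0.80) = 0.2525
  C_32 = −[(0.65)(-0.05) − (-0.30)(-0.15)] = 0.0775
  C_33 = (0.65)(0.80) − (-0.25)(-0.15) = 0.4825
det(I−A) = Σ_j (I−A)_1j·C_1j = (0.65)(0.5075) + (-0.25)(0.0975) + (-0.30)(0.0375) = 0.29425
adj(I−A) = Cᵀ =
  [ 0.5075   0.2375   0.2525]
  [ 0.0975   0.4225   0.0775]
  [ 0.0375   0.1625   0.4825]
(I − A)⁻¹ = adj(I−A) / det(I−A) ≈
  [   1.7247     0.8071     0.8581]
  [   0.3314     1.4359     0.2634]
  [   0.1274     0.5523     1.6398]
Δx = (I − A)⁻¹ Δd with Δd having +25 in the Sector 3 component and 0 elsewhere.
So Δx_2 = L_23 · (+25), where L_23 = adj(I−A)_23 / det(I−A) = 0.0775 / 0.29425.
Δx_2 = 0.0775 × (+25) / 0.29425 = 1.9375 / 0.29425 ≈ 6.58.

Δx_2 = 6.58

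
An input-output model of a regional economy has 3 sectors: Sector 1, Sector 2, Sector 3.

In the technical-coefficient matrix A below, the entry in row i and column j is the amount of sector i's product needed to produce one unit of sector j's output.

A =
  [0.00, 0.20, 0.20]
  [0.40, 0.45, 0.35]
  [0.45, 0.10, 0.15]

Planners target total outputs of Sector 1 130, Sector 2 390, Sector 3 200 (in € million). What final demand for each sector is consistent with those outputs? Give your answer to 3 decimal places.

d_1 = 12.000, d_2 = 92.500, d_3 = 72.500

I − A =
  [   1.00    -0.20    -0.20]
  [  -0.40     0.55    -0.35]
  [  -0.45    -0.10     0.85]
d = (I − A) x:
  d_1 = (+1.00)·130 + (-0.20)·390 + (-0.20)·200 = 12.000
  d_2 = (-0.40)·130 + (+0.55)·390 + (-0.35)·200 = 92.500
  d_3 = (-0.45)·130 + (-0.10)·390 + (+0.85)·200 = 72.500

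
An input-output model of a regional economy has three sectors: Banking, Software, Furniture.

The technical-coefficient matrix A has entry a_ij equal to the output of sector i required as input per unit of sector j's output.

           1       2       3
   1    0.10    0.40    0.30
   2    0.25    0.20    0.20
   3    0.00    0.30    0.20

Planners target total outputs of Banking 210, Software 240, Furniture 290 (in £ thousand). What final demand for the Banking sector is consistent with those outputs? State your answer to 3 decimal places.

I − A =
  [   0.90    -0.40    -0.30]
  [  -0.25     0.80    -0.20]
  [   0.00    -0.30     0.80]
d = (I − A) x:
  d_1 = (+0.90)·210 + (-0.40)·240 + (-0.30)·290 = 6.000
  d_2 = (-0.25)·210 + (+0.80)·240 + (-0.20)·290 = 81.500
  d_3 = (+0.00)·210 + (-0.30)·240 + (+0.80)·290 = 160.000

d_1 = 6.000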